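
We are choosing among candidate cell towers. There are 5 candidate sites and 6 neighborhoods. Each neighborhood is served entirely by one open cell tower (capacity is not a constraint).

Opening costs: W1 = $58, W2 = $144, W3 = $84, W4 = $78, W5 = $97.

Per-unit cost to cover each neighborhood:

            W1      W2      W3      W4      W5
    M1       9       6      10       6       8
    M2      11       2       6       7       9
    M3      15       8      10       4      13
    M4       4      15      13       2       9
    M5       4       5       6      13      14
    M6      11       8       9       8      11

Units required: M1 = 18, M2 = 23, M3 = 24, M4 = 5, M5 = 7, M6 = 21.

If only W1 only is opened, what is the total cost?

Total cost: 1112

Each neighborhood is assigned to its cheapest site among the open ones.
{W1}: M1→W1 9·18=162, M2→W1 11·23=253, M3→W1 15·24=360, M4→W1 4·5=20, M5→W1 4·7=28, M6→W1 11·21=231. Service 1054; fixed 58; total 1112.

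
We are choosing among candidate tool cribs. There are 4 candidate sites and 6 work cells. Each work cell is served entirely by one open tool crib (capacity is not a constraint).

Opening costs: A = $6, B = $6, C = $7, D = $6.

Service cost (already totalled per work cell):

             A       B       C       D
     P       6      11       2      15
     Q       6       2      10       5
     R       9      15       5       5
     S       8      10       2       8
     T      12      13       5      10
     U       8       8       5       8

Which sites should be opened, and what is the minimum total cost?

Open B and C; minimum total cost 34.

For any fixed open set, each work cell goes to its cheapest open site; total = fixed + service.
{B, C}: P→C 2, Q→B 2, R→C 5, S→C 2, T→C 5, U→C 5. Service 21; fixed 13; total 34.
{C}: service 29 + fixed 7 = 36
{C, D}: service 24 + fixed 13 = 37
{A, B, C, D}: service 21 + fixed 25 = 46
No other subset beats 34.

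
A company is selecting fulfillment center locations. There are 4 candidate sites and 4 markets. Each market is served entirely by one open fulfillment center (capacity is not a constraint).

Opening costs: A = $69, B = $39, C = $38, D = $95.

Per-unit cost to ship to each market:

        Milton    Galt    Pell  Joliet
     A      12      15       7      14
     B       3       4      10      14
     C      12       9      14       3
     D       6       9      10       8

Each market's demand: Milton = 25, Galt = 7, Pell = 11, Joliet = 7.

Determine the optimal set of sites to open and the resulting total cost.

For any fixed open set, each market goes to its cheapest open site; total = fixed + service.
{B, C}: Milton→B 3·25=75, Galt→B 4·7=28, Pell→B 10·11=110, Joliet→C 3·7=21. Service 234; fixed 77; total 311.
{A, B, C}: Milton→B 3·25=75, Galt→B 4·7=28, Pell→A 7·11=77, Joliet→C 3·7=21. Service 201; fixed 146; total 347.
{B}: service 311 + fixed 39 = 350
{A, B, C, D}: Milton→B 3·25=75, Galt→B 4·7=28, Pell→A 7·11=77, Joliet→C 3·7=21. Service 201; fixed 241; total 442.
No other subset beats 311.

Open B and C; minimum total cost 311.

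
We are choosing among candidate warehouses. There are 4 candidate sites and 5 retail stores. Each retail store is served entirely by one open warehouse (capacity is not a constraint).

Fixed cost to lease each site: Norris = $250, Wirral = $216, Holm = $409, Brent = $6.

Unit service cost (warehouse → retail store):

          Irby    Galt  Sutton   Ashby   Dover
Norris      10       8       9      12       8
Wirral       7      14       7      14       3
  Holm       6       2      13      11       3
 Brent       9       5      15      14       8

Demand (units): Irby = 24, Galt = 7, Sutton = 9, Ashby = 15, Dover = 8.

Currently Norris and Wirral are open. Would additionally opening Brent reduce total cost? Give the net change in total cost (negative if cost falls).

Current service cost with {Norris, Wirral}: 491.
Adding Brent: each retail store re-picks its cheapest; new service cost 470, saving 21.
Extra fixed cost: 6. Net change = 6 − 21 = -15.
(Totals: 957 → 942.)

Yes — net change −15 (cost falls by 15).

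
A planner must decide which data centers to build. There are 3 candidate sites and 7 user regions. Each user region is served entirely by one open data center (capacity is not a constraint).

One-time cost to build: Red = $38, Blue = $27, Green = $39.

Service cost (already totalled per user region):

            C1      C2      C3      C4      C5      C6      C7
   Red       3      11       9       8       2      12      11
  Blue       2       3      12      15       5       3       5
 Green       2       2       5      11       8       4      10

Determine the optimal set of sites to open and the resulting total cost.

For any fixed open set, each user region goes to its cheapest open site; total = fixed + service.
{Blue}: C1→Blue 2, C2→Blue 3, C3→Blue 12, C4→Blue 15, C5→Blue 5, C6→Blue 3, C7→Blue 5. Service 45; fixed 27; total 72.
{Green}: service 42 + fixed 39 = 81
{Red}: service 56 + fixed 38 = 94
{Red, Blue, Green}: service 27 + fixed 104 = 131
(All 7 nonempty subsets were checked; Blue only is lowest.)

Open Blue only; minimum total cost 72.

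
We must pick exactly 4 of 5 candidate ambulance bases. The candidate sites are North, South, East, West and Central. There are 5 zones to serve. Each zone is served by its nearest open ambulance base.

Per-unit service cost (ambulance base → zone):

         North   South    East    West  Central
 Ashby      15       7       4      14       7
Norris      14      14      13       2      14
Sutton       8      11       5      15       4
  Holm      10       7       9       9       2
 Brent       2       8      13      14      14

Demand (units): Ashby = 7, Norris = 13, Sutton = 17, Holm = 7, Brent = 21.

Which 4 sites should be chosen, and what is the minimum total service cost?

With exactly 4 open, each zone uses its cheapest among the chosen.
{North, East, West, Central}: Ashby→East 4·7=28, Norris→West 2·13=26, Sutton→Central 4·17=68, Holm→Central 2·7=14, Brent→North 2·21=42. Service cost 178.
{North, South, West, Central}: service cost 199
{North, South, East, West}: service cost 230
Among all 5 size-4 choices, {North, East, West, Central} is lowest.

Choose North, East, West and Central; total service cost 178.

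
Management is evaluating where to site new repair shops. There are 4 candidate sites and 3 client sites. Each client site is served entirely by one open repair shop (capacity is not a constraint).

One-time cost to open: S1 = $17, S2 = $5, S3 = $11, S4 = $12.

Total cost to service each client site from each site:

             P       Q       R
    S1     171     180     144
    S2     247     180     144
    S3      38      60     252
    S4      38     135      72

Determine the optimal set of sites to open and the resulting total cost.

Open S3 and S4; minimum total cost 193.

For any fixed open set, each client site goes to its cheapest open site; total = fixed + service.
{S3, S4}: P→S3 38, Q→S3 60, R→S4 72. Service 170; fixed 23; total 193.
{S2, S3, S4}: service 170 + fixed 28 = 198
{S1, S3, S4}: P→S3 38, Q→S3 60, R→S4 72. Service 170; fixed 40; total 210.
{S1, S2, S3, S4}: P→S3 38, Q→S3 60, R→S4 72. Service 170; fixed 45; total 215.
(All 15 nonempty subsets were checked; S3 and S4 is lowest.)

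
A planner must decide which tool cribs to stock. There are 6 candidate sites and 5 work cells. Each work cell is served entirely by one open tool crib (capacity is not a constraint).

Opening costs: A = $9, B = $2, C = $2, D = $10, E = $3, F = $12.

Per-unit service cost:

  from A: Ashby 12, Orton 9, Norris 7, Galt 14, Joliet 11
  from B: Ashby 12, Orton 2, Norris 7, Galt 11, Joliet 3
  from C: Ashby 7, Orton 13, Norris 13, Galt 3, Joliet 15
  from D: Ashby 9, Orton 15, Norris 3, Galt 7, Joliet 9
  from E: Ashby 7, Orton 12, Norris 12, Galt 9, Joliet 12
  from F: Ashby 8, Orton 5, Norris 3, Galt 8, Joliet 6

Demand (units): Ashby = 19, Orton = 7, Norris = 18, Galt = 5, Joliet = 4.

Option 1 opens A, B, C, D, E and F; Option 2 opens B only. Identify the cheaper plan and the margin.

Option 1 is cheaper by 171.

Option 1: {A, B, C, D, E, F}: Ashby→C 7·19=133, Orton→B 2·7=14, Norris→D 3·18=54, Galt→C 3·5=15, Joliet→B 3·4=12. Service 228; fixed 38; total 266.
Option 2: {B}: Ashby→B 12·19=228, Orton→B 2·7=14, Norris→B 7·18=126, Galt→B 11·5=55, Joliet→B 3·4=12. Service 435; fixed 2; total 437.
Difference: |266 − 437| = 171.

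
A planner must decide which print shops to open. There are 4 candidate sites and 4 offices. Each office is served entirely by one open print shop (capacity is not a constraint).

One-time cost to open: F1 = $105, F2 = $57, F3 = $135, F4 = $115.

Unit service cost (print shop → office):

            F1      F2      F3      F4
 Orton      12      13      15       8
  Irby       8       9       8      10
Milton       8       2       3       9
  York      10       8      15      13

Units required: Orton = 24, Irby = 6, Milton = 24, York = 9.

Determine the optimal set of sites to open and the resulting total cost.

For any fixed open set, each office goes to its cheapest open site; total = fixed + service.
{F2, F4}: Orton→F4 8·24=192, Irby→F2 9·6=54, Milton→F2 2·24=48, York→F2 8·9=72. Service 366; fixed 172; total 538.
{F2}: Orton→F2 13·24=312, Irby→F2 9·6=54, Milton→F2 2·24=48, York→F2 8·9=72. Service 486; fixed 57; total 543.
{F1, F2}: service 456 + fixed 162 = 618
{F1, F2, F3, F4}: Orton→F4 8·24=192, Irby→F1 8·6=48, Milton→F2 2·24=48, York→F2 8·9=72. Service 360; fixed 412; total 772.
(All 15 nonempty subsets were checked; F2 and F4 is lowest.)

Open F2 and F4; minimum total cost 538.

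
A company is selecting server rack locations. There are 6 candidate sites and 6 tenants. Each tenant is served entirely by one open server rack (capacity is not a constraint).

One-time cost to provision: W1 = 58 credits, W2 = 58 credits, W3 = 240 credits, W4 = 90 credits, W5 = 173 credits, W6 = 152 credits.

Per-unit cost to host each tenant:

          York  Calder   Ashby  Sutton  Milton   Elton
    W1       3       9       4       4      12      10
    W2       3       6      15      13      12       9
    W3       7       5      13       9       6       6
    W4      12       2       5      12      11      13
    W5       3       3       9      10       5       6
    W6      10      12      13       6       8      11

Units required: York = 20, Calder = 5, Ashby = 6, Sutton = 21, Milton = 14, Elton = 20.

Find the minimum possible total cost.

Minimum total cost: 604

For any fixed open set, each tenant goes to its cheapest open site; total = fixed + service.
{W1, W5}: York→W1 3·20=60, Calder→W5 3·5=15, Ashby→W1 4·6=24, Sutton→W1 4·21=84, Milton→W5 5·14=70, Elton→W5 6·20=120. Service 373; fixed 231; total 604.
{W1}: service 581 + fixed 58 = 639
{W1, W2}: service 546 + fixed 116 = 662
{W1, W2, W3, W4, W5, W6}: service 368 + fixed 771 = 1139
No other subset beats 604.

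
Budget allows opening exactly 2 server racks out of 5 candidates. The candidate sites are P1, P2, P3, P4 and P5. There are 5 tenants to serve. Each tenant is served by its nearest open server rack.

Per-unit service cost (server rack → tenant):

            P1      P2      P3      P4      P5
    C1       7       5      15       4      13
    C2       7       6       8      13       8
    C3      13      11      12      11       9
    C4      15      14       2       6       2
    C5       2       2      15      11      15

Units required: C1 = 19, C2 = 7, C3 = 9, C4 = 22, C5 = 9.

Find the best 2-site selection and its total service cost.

With exactly 2 open, each tenant uses its cheapest among the chosen.
{P2, P5}: C1→P2 5·19=95, C2→P2 6·7=42, C3→P5 9·9=81, C4→P5 2·22=44, C5→P2 2·9=18. Service cost 280.
{P2, P3}: service cost 298
{P1, P5}: service cost 325
Among all 10 size-2 choices, {P2, P5} is lowest.

Choose P2 and P5; total service cost 280.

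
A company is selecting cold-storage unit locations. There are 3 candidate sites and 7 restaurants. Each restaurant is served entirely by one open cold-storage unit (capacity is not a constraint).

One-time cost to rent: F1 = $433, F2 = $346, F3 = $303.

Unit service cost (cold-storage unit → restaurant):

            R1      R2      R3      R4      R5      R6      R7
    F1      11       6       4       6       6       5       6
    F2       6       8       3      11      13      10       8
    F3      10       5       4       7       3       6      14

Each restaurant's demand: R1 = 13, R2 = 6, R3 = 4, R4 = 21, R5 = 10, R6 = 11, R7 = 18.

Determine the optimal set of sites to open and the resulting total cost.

Open F3 only; minimum total cost 974.

For any fixed open set, each restaurant goes to its cheapest open site; total = fixed + service.
{F3}: R1→F3 10·13=130, R2→F3 5·6=30, R3→F3 4·4=16, R4→F3 7·21=147, R5→F3 3·10=30, R6→F3 6·11=66, R7→F3 14·18=252. Service 671; fixed 303; total 974.
{F1}: R1→F1 11·13=143, R2→F1 6·6=36, R3→F1 4·4=16, R4→F1 6·21=126, R5→F1 6·10=60, R6→F1 5·11=55, R7→F1 6·18=108. Service 544; fixed 433; total 977.
{F2}: service 753 + fixed 346 = 1099
{F1, F2, F3}: R1→F2 6·13=78, R2→F3 5·6=30, R3→F2 3·4=12, R4→F1 6·21=126, R5→F3 3·10=30, R6→F1 5·11=55, R7→F1 6·18=108. Service 439; fixed 1082; total 1521.
No other subset beats 974.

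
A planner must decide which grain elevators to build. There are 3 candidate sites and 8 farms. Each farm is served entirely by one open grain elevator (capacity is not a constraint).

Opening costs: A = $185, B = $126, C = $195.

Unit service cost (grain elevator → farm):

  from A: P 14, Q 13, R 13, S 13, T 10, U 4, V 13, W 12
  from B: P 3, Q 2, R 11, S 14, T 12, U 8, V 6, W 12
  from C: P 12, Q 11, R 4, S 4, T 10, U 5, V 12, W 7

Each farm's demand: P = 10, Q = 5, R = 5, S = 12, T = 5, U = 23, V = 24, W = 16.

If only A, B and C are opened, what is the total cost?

Each farm is assigned to its cheapest site among the open ones.
{A, B, C}: P→B 3·10=30, Q→B 2·5=10, R→C 4·5=20, S→C 4·12=48, T→A 10·5=50, U→A 4·23=92, V→B 6·24=144, W→C 7·16=112. Service 506; fixed 506; total 1012.

Total cost: 1012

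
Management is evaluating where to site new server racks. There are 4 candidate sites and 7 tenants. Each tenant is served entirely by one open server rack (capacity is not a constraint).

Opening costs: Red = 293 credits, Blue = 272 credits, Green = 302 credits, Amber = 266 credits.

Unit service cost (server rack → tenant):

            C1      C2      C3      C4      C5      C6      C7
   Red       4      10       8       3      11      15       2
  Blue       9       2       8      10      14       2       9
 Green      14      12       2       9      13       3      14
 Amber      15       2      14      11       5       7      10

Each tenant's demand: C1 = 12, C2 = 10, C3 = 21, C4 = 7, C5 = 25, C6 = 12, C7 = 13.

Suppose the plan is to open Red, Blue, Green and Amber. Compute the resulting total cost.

Each tenant is assigned to its cheapest site among the open ones.
{Red, Blue, Green, Amber}: C1→Red 4·12=48, C2→Blue 2·10=20, C3→Green 2·21=42, C4→Red 3·7=21, C5→Amber 5·25=125, C6→Blue 2·12=24, C7→Red 2·13=26. Service 306; fixed 1133; total 1439.

Total cost: 1439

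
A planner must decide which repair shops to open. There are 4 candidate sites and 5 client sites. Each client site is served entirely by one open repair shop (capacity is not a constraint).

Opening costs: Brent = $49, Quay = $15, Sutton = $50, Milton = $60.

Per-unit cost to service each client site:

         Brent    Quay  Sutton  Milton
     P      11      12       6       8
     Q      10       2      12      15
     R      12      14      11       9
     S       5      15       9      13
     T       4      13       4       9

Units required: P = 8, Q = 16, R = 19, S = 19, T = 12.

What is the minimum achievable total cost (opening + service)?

For any fixed open set, each client site goes to its cheapest open site; total = fixed + service.
{Brent, Quay, Milton}: P→Milton 8·8=64, Q→Quay 2·16=32, R→Milton 9·19=171, S→Brent 5·19=95, T→Brent 4·12=48. Service 410; fixed 124; total 534.
{Brent, Quay, Sutton}: P→Sutton 6·8=48, Q→Quay 2·16=32, R→Sutton 11·19=209, S→Brent 5·19=95, T→Brent 4·12=48. Service 432; fixed 114; total 546.
{Brent, Quay}: P→Brent 11·8=88, Q→Quay 2·16=32, R→Brent 12·19=228, S→Brent 5·19=95, T→Brent 4·12=48. Service 491; fixed 64; total 555.
{Brent, Quay, Sutton, Milton}: service 394 + fixed 174 = 568
No other subset beats 534.

Minimum total cost: 534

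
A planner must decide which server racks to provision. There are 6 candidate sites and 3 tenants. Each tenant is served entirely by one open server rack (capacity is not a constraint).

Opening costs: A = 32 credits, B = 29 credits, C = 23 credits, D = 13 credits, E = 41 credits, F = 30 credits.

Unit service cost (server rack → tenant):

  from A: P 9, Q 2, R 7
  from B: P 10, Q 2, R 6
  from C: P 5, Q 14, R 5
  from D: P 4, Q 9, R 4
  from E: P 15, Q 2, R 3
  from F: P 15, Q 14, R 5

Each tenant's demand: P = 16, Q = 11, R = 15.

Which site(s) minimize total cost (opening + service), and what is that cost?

For any fixed open set, each tenant goes to its cheapest open site; total = fixed + service.
{D, E}: P→D 4·16=64, Q→E 2·11=22, R→E 3·15=45. Service 131; fixed 54; total 185.
{B, D}: service 146 + fixed 42 = 188
{A, D}: service 146 + fixed 45 = 191
{A, B, C, D, E, F}: P→D 4·16=64, Q→A 2·11=22, R→E 3·15=45. Service 131; fixed 168; total 299.
No other subset beats 185.

Open D and E; minimum total cost 185.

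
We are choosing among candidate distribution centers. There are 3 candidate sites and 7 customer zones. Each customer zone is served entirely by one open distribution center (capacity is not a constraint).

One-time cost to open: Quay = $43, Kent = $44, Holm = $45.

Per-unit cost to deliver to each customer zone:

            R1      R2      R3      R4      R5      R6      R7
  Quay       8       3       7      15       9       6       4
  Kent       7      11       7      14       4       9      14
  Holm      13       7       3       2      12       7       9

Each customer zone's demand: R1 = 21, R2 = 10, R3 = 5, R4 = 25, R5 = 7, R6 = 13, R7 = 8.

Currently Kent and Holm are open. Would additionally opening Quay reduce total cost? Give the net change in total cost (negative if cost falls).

Yes — net change −50 (cost falls by 50).

Current service cost with {Kent, Holm}: 473.
Adding Quay: each customer zone re-picks its cheapest; new service cost 380, saving 93.
Extra fixed cost: 43. Net change = 43 − 93 = -50.
(Totals: 562 → 512.)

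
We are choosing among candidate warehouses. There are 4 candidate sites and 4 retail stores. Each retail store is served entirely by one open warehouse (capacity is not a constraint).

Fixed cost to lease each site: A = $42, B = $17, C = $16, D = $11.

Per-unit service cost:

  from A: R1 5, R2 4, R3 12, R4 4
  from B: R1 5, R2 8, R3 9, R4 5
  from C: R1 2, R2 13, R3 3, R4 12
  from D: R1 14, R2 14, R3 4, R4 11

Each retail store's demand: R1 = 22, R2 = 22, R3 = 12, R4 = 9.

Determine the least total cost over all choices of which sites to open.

Minimum total cost: 262

For any fixed open set, each retail store goes to its cheapest open site; total = fixed + service.
{A, C}: R1→C 2·22=44, R2→A 4·22=88, R3→C 3·12=36, R4→A 4·9=36. Service 204; fixed 58; total 262.
{A, C, D}: R1→C 2·22=44, R2→A 4·22=88, R3→C 3·12=36, R4→A 4·9=36. Service 204; fixed 69; total 273.
{A, B, C}: service 204 + fixed 75 = 279
{A, B, C, D}: service 204 + fixed 86 = 290
No other subset beats 262.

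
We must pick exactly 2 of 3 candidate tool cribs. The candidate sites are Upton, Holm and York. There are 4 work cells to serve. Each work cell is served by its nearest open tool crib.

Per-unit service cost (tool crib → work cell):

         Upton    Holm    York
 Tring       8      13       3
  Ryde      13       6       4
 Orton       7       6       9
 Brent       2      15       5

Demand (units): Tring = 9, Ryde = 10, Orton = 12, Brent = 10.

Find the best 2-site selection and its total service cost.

Choose Upton and York; total service cost 171.

With exactly 2 open, each work cell uses its cheapest among the chosen.
{Upton, York}: Tring→York 3·9=27, Ryde→York 4·10=40, Orton→Upton 7·12=84, Brent→Upton 2·10=20. Service cost 171.
{Holm, York}: service cost 189
{Upton, Holm}: service cost 224
Among all 3 size-2 choices, {Upton, York} is lowest.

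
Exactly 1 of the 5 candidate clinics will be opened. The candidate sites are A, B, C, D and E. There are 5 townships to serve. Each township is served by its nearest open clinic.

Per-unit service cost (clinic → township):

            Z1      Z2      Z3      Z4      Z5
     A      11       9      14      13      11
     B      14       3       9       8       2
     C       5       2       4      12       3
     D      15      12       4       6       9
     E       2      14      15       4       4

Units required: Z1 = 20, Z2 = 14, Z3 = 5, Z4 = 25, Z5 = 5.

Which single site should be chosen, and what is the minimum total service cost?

With exactly 1 open, each township uses its cheapest among the chosen.
{E}: Z1→E 2·20=40, Z2→E 14·14=196, Z3→E 15·5=75, Z4→E 4·25=100, Z5→E 4·5=20. Service cost 431.
{C}: service cost 463
{B}: service cost 577
Among all 5 size-1 choices, {E} is lowest.

Choose E only; total service cost 431.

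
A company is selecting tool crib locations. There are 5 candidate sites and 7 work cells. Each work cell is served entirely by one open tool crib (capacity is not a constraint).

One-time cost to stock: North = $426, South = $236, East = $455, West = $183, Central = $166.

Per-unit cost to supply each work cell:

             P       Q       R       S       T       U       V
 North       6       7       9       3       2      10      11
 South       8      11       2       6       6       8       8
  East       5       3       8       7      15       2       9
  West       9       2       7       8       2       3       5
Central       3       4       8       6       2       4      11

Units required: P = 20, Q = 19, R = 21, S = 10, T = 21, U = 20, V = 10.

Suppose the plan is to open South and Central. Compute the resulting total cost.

Total cost: 842

Each work cell is assigned to its cheapest site among the open ones.
{South, Central}: P→Central 3·20=60, Q→Central 4·19=76, R→South 2·21=42, S→South 6·10=60, T→Central 2·21=42, U→Central 4·20=80, V→South 8·10=80. Service 440; fixed 402; total 842.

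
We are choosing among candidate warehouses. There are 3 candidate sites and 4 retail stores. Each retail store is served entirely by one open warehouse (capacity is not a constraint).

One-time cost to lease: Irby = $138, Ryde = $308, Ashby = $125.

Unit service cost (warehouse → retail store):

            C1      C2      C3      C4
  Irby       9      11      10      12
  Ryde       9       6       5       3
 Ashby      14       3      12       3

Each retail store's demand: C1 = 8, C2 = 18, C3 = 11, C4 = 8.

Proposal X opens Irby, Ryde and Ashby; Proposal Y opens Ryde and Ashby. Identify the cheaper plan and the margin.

Proposal Y is cheaper by 138.

Proposal X: {Irby, Ryde, Ashby}: C1→Irby 9·8=72, C2→Ashby 3·18=54, C3→Ryde 5·11=55, C4→Ryde 3·8=24. Service 205; fixed 571; total 776.
Proposal Y: {Ryde, Ashby}: C1→Ryde 9·8=72, C2→Ashby 3·18=54, C3→Ryde 5·11=55, C4→Ryde 3·8=24. Service 205; fixed 433; total 638.
Difference: |776 − 638| = 138.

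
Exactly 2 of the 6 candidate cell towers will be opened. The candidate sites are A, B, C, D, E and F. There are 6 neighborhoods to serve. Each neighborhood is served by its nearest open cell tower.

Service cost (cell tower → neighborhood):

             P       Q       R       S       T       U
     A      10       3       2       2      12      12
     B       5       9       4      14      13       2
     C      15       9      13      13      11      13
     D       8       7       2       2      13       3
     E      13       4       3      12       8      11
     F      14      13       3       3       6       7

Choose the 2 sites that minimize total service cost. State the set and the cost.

Choose A and B; total service cost 26.

With exactly 2 open, each neighborhood uses its cheapest among the chosen.
{A, B}: P→B 5, Q→A 3, R→A 2, S→A 2, T→A 12, U→B 2. Service cost 26.
{D, E}: service cost 27
{B, F}: service cost 28
Among all 15 size-2 choices, {A, B} is lowest.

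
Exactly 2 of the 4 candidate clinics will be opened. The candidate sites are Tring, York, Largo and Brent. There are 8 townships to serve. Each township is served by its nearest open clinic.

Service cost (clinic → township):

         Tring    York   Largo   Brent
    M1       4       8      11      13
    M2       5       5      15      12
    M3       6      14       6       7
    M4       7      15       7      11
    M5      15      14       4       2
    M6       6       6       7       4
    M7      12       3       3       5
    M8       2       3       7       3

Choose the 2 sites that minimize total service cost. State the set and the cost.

With exactly 2 open, each township uses its cheapest among the chosen.
{Tring, Brent}: M1→Tring 4, M2→Tring 5, M3→Tring 6, M4→Tring 7, M5→Brent 2, M6→Brent 4, M7→Brent 5, M8→Tring 2. Service cost 35.
{Tring, Largo}: service cost 37
{York, Largo}: service cost 42
Among all 6 size-2 choices, {Tring, Brent} is lowest.

Choose Tring and Brent; total service cost 35.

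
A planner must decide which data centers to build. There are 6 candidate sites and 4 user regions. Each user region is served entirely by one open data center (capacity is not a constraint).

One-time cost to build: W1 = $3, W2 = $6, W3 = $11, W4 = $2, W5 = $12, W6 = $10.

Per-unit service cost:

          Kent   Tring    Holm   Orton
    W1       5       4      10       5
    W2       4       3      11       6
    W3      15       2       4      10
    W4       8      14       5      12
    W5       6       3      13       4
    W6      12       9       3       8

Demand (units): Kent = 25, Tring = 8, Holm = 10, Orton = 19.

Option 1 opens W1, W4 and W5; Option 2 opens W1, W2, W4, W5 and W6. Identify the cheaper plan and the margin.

Option 1: {W1, W4, W5}: Kent→W1 5·25=125, Tring→W5 3·8=24, Holm→W4 5·10=50, Orton→W5 4·19=76. Service 275; fixed 17; total 292.
Option 2: {W1, W2, W4, W5, W6}: Kent→W2 4·25=100, Tring→W2 3·8=24, Holm→W6 3·10=30, Orton→W5 4·19=76. Service 230; fixed 33; total 263.
Difference: |292 − 263| = 29.

Option 2 is cheaper by 29.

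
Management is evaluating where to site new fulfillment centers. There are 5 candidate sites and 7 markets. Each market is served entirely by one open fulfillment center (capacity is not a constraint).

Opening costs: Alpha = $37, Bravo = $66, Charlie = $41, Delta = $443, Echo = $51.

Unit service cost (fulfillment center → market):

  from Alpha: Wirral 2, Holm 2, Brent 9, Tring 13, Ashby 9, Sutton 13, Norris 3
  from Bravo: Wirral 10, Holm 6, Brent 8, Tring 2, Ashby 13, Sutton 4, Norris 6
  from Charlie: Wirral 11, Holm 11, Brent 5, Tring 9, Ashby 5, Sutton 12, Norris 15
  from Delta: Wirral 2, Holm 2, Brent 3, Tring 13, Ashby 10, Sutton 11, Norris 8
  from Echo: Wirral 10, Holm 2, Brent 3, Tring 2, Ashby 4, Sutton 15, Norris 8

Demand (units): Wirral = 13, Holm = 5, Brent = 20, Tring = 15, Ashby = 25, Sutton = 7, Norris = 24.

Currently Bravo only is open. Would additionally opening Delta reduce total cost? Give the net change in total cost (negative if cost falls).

Current service cost with {Bravo}: 847.
Adding Delta: each market re-picks its cheapest; new service cost 548, saving 299.
Extra fixed cost: 443. Net change = 443 − 299 = 144.
(Totals: 913 → 1057.)

No — net change +144 (cost rises by 144).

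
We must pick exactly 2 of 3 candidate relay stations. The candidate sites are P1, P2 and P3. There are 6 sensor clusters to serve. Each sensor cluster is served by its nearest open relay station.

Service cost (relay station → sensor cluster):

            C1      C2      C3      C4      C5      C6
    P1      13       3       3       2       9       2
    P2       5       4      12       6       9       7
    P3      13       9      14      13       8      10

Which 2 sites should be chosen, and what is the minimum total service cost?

With exactly 2 open, each sensor cluster uses its cheapest among the chosen.
{P1, P2}: C1→P2 5, C2→P1 3, C3→P1 3, C4→P1 2, C5→P1 9, C6→P1 2. Service cost 24.
{P1, P3}: service cost 31
{P2, P3}: service cost 42
Among all 3 size-2 choices, {P1, P2} is lowest.

Choose P1 and P2; total service cost 24.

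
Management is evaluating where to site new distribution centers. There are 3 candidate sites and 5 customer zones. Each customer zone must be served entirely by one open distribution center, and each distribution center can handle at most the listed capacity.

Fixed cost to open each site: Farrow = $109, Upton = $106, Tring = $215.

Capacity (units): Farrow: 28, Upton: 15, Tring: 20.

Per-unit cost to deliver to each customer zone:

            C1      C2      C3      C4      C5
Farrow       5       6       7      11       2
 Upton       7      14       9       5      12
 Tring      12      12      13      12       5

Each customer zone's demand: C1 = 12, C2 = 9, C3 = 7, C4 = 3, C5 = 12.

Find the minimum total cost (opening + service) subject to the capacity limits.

Open {Farrow, Upton}: C1→Upton 7·12=84, C2→Farrow 6·9=54, C3→Farrow 7·7=49, C4→Upton 5·3=15, C5→Farrow 2·12=24.
Loads: Farrow carries 28/28, Upton carries 15/15. Service 226; fixed 215; total 441.
Next best feasible plan costs 537.

Minimum total cost: 441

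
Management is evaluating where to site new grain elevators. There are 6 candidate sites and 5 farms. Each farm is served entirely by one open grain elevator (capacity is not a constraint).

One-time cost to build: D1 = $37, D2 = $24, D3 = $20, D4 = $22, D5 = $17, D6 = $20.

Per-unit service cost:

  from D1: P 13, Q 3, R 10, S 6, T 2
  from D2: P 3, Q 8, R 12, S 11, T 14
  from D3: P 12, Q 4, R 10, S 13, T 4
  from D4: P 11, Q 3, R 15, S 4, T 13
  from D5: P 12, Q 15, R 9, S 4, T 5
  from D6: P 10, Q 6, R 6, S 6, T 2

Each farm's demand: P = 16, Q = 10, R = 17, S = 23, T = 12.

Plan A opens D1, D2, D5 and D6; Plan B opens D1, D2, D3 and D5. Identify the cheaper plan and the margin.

Plan A: {D1, D2, D5, D6}: P→D2 3·16=48, Q→D1 3·10=30, R→D6 6·17=102, S→D5 4·23=92, T→D1 2·12=24. Service 296; fixed 98; total 394.
Plan B: {D1, D2, D3, D5}: P→D2 3·16=48, Q→D1 3·10=30, R→D5 9·17=153, S→D5 4·23=92, T→D1 2·12=24. Service 347; fixed 98; total 445.
Difference: |394 − 445| = 51.

Plan A is cheaper by 51.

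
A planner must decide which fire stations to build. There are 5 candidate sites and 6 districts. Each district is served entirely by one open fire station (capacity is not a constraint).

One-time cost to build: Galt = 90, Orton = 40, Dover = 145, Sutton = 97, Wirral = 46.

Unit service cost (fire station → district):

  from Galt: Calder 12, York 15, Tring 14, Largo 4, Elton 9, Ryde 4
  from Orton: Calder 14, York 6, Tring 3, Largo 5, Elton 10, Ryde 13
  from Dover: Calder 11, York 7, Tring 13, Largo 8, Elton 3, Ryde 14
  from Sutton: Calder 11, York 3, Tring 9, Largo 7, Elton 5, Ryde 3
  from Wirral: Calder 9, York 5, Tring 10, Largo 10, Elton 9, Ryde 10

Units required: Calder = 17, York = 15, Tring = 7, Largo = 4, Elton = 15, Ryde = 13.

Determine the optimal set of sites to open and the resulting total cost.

For any fixed open set, each district goes to its cheapest open site; total = fixed + service.
{Orton, Sutton}: Calder→Sutton 11·17=187, York→Sutton 3·15=45, Tring→Orton 3·7=21, Largo→Orton 5·4=20, Elton→Sutton 5·15=75, Ryde→Sutton 3·13=39. Service 387; fixed 137; total 524.
{Sutton}: service 437 + fixed 97 = 534
{Orton, Sutton, Wirral}: service 353 + fixed 183 = 536
{Galt, Orton, Dover, Sutton, Wirral}: service 319 + fixed 418 = 737
No other subset beats 524.

Open Orton and Sutton; minimum total cost 524.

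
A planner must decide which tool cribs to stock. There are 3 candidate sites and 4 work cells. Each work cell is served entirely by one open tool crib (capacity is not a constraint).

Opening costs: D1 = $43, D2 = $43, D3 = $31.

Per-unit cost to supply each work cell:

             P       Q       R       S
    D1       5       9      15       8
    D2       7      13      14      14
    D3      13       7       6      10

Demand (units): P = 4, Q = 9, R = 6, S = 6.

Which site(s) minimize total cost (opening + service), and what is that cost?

For any fixed open set, each work cell goes to its cheapest open site; total = fixed + service.
{D1, D3}: P→D1 5·4=20, Q→D3 7·9=63, R→D3 6·6=36, S→D1 8·6=48. Service 167; fixed 74; total 241.
{D3}: P→D3 13·4=52, Q→D3 7·9=63, R→D3 6·6=36, S→D3 10·6=60. Service 211; fixed 31; total 242.
{D2, D3}: service 187 + fixed 74 = 261
{D1, D2, D3}: service 167 + fixed 117 = 284
No other subset beats 241.

Open D1 and D3; minimum total cost 241.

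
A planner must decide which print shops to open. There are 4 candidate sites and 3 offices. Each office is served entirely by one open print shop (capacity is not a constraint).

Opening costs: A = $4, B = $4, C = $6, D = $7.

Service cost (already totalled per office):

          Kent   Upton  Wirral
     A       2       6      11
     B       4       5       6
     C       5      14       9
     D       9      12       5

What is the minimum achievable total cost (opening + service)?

For any fixed open set, each office goes to its cheapest open site; total = fixed + service.
{B}: Kent→B 4, Upton→B 5, Wirral→B 6. Service 15; fixed 4; total 19.
{A, B}: service 13 + fixed 8 = 21
{A}: Kent→A 2, Upton→A 6, Wirral→A 11. Service 19; fixed 4; total 23.
{A, B, C, D}: Kent→A 2, Upton→B 5, Wirral→D 5. Service 12; fixed 21; total 33.
No other subset beats 19.

Minimum total cost: 19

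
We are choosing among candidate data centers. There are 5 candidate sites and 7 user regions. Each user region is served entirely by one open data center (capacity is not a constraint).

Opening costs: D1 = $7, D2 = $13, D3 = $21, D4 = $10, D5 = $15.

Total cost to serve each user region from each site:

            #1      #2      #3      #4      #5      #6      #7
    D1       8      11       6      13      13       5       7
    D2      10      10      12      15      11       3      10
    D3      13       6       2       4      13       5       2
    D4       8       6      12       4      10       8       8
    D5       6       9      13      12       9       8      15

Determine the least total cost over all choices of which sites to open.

For any fixed open set, each user region goes to its cheapest open site; total = fixed + service.
{D1, D4}: #1→D1 8, #2→D4 6, #3→D1 6, #4→D4 4, #5→D4 10, #6→D1 5, #7→D1 7. Service 46; fixed 17; total 63.
{D3}: service 45 + fixed 21 = 66
{D4}: service 56 + fixed 10 = 66
{D1, D2, D3, D4, D5}: #1→D5 6, #2→D3 6, #3→D3 2, #4→D3 4, #5→D5 9, #6→D2 3, #7→D3 2. Service 32; fixed 66; total 98.
No other subset beats 63.

Minimum total cost: 63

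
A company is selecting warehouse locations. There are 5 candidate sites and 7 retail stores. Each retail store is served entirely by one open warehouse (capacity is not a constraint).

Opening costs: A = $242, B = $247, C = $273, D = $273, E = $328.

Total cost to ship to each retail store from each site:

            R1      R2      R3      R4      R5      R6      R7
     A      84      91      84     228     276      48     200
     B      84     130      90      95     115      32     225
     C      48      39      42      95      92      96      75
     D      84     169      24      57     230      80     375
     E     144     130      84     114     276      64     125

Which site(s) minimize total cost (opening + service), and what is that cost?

For any fixed open set, each retail store goes to its cheapest open site; total = fixed + service.
{C}: R1→C 48, R2→C 39, R3→C 42, R4→C 95, R5→C 92, R6→C 96, R7→C 75. Service 487; fixed 273; total 760.
{B, C}: R1→C 48, R2→C 39, R3→C 42, R4→B 95, R5→C 92, R6→B 32, R7→C 75. Service 423; fixed 520; total 943.
{A, C}: service 439 + fixed 515 = 954
{A, B, C, D, E}: R1→C 48, R2→C 39, R3→D 24, R4→D 57, R5→C 92, R6→B 32, R7→C 75. Service 367; fixed 1363; total 1730.
No other subset beats 760.

Open C only; minimum total cost 760.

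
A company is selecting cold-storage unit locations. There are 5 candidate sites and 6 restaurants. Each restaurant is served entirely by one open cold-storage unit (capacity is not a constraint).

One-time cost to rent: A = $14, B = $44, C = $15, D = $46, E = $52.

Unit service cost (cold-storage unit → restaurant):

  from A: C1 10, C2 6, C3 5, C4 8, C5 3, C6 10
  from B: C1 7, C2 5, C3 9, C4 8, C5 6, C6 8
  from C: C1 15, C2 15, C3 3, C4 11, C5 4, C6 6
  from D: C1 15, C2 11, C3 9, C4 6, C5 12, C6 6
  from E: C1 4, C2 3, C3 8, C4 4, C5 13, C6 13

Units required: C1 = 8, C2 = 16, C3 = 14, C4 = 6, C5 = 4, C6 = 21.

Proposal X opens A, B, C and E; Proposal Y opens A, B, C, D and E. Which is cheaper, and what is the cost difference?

Proposal X: {A, B, C, E}: C1→E 4·8=32, C2→E 3·16=48, C3→C 3·14=42, C4→E 4·6=24, C5→A 3·4=12, C6→C 6·21=126. Service 284; fixed 125; total 409.
Proposal Y: {A, B, C, D, E}: C1→E 4·8=32, C2→E 3·16=48, C3→C 3·14=42, C4→E 4·6=24, C5→A 3·4=12, C6→C 6·21=126. Service 284; fixed 171; total 455.
Difference: |409 − 455| = 46.

Proposal X is cheaper by 46.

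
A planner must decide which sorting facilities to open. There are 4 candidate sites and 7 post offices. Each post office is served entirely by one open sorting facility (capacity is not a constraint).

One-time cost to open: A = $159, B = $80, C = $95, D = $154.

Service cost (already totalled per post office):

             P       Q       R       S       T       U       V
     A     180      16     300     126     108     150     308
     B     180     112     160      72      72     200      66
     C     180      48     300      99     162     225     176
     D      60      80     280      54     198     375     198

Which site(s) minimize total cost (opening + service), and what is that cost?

For any fixed open set, each post office goes to its cheapest open site; total = fixed + service.
{B, D}: P→D 60, Q→D 80, R→B 160, S→D 54, T→B 72, U→B 200, V→B 66. Service 692; fixed 234; total 926.
{B}: service 862 + fixed 80 = 942
{A, B}: service 716 + fixed 239 = 955
{A, B, C, D}: P→D 60, Q→A 16, R→B 160, S→D 54, T→B 72, U→A 150, V→B 66. Service 578; fixed 488; total 1066.
No other subset beats 926.

Open B and D; minimum total cost 926.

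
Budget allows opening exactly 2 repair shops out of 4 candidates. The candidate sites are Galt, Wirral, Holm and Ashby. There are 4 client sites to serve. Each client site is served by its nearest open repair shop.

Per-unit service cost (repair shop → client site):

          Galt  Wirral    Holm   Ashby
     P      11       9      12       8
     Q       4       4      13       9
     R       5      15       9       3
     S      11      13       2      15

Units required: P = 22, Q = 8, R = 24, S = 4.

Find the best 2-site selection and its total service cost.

Choose Galt and Ashby; total service cost 324.

With exactly 2 open, each client site uses its cheapest among the chosen.
{Galt, Ashby}: P→Ashby 8·22=176, Q→Galt 4·8=32, R→Ashby 3·24=72, S→Galt 11·4=44. Service cost 324.
{Holm, Ashby}: service cost 328
{Wirral, Ashby}: service cost 332
Among all 6 size-2 choices, {Galt, Ashby} is lowest.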